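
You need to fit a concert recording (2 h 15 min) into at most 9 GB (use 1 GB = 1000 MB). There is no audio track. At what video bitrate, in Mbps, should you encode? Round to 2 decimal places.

Budget: 9 GB = 72000.0 Mb.
2 h 15 min = 135 min = 8100 s
Total bitrate budget: 72000.0 Mb / 8100 s = 8.889 Mbps.

8.89 Mbps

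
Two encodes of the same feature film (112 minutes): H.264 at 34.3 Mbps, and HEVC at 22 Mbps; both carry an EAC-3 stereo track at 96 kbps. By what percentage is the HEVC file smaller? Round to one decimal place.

112 min = 6720 s
Audio: 96 kbps = 0.096 Mbps.
H.264: 34.396 Mbps × 6720 s = 231141.1 Mb = 26.908 GiB.
HEVC: 22.096 Mbps × 6720 s = 148485.1 Mb = 17.286 GiB.
Reduction: (1 − 17.286/26.908) × 100 = 35.76%.

35.8%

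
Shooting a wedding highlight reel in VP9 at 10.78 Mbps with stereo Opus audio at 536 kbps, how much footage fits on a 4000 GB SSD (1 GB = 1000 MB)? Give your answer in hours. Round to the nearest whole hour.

Audio: 536 kbps = 0.536 Mbps.
Total bitrate: 10.78 + 0.536 = 11.316 Mbps.
Capacity: 4000 GB = 32,000,000 Mb.
Recording time: 32,000,000 / 11.316 = 2,827,854 s ≈ 786 hours.

786 hours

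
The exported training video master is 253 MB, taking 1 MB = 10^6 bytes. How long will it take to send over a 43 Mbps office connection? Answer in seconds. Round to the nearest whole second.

47 seconds

File: 253 MB = 2024.0 Mb.
At 43 Mbps: 2024.0 / 43 = 47.1 s ≈ 47.1 seconds.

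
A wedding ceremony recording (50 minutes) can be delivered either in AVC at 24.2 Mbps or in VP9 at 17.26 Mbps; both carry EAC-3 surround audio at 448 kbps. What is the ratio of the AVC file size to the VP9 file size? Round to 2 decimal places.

1.39

50 min = 3000 s
Audio: 448 kbps = 0.448 Mbps.
AVC: 24.648 Mbps × 3000 s = 73944.0 Mb = 8.608 GiB.
VP9: 17.708 Mbps × 3000 s = 53124.0 Mb = 6.184 GiB.
Ratio: 8.608 / 6.184 = 1.392.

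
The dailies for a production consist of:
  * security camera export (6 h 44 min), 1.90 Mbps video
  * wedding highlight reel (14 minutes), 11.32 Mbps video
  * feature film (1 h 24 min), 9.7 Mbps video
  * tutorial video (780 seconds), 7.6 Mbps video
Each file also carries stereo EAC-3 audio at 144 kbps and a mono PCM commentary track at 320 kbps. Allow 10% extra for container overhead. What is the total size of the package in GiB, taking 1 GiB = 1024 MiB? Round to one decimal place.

16.0 GiB

Audio total: 144 + 320 = 464 kbps = 0.464 Mbps.
security camera export: 2.364 Mbps × 24240 s × 1.10 = 63033.7 Mb
wedding highlight reel: 11.784 Mbps × 840 s × 1.10 = 10888.4 Mb
feature film: 10.164 Mbps × 5040 s × 1.10 = 56349.2 Mb
tutorial video: 8.064 Mbps × 780 s × 1.10 = 6918.9 Mb
Total: 137190.2 Mb = 17148.8 MB.
= 15.97 GiB.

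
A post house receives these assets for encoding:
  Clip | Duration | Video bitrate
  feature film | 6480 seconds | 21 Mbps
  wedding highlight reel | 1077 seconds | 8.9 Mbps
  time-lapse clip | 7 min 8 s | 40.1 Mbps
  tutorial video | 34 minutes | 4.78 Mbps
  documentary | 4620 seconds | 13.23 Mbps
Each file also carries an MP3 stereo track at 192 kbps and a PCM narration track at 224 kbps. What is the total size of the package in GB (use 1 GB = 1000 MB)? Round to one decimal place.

Audio total: 192 + 224 = 416 kbps = 0.416 Mbps.
feature film: 21.416 Mbps × 6480 s = 138775.7 Mb
wedding highlight reel: 9.316 Mbps × 1077 s = 10033.3 Mb
time-lapse clip: 40.516 Mbps × 428 s = 17340.8 Mb
tutorial video: 5.196 Mbps × 2040 s = 10599.8 Mb
documentary: 13.646 Mbps × 4620 s = 63044.5 Mb
Total: 239794.2 Mb = 29974.3 MB.
= 29.97 GB.

30.0 GB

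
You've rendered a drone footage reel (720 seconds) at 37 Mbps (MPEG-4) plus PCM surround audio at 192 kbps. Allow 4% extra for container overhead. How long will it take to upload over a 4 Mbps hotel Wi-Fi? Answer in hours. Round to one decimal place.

1.9 hours

Audio: 192 kbps = 0.192 Mbps.
Total bitrate: 37.192 Mbps.
File: 37.192 Mbps × 720 s = 26778.2 Mb.
With 4% container overhead: ×1.04. → 27849.4 Mb.
At 4 Mbps: 27849.4 / 4 = 6962.3 s ≈ 1.93 hours.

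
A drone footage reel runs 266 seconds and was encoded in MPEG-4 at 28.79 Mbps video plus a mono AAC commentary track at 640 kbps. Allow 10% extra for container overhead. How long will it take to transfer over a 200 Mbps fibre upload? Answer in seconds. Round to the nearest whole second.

Audio: 640 kbps = 0.640 Mbps.
Total bitrate: 29.430 Mbps.
File: 29.430 Mbps × 266 s = 7828.4 Mb.
With 10% container overhead: ×1.10. → 8611.2 Mb.
At 200 Mbps: 8611.2 / 200 = 43.1 s ≈ 43.1 seconds.

43 seconds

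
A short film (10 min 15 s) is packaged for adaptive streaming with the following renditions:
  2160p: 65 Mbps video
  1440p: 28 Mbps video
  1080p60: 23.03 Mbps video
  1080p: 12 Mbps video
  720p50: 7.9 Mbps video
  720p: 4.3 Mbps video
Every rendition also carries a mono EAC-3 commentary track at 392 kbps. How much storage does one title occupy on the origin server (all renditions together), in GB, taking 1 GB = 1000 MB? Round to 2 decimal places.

10.96 GB

10 min 15 s = 615 s
Audio: 392 kbps = 0.392 Mbps.
Sum of rendition bitrates: (65+0.392) + (28+0.392) + (23.03+0.392) + (12+0.392) + (7.9+0.392) + (4.3+0.392) = 142.582 Mbps.
× 615 s = 87,688 Mb = 10,961 MB = 10.96 GB.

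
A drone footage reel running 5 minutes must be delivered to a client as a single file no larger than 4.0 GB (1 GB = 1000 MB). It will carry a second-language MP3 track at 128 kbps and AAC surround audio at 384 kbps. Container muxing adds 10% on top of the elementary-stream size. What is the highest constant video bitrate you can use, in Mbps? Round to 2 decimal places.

96.46 Mbps

Budget: 4.0 GB = 32000.0 Mb.
Stream payload after overhead: 32000.0 / 1.10 = 29090.9 Mb.
5 min = 300 s
Total bitrate budget: 29090.9 Mb / 300 s = 96.970 Mbps.
Audio total: 128 + 384 = 512 kbps = 0.512 Mbps.
Video: 96.970 − 0.512 = 96.458 Mbps.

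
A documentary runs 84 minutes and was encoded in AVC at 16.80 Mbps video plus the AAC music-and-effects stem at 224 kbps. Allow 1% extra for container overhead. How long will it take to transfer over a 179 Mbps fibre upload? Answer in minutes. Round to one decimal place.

8.1 minutes

84 min = 5040 s
Audio: 224 kbps = 0.224 Mbps.
Total bitrate: 17.024 Mbps.
File: 17.024 Mbps × 5040 s = 85801.0 Mb.
With 1% container overhead: ×1.01. → 86659.0 Mb.
At 179 Mbps: 86659.0 / 179 = 484.1 s ≈ 8.07 minutes.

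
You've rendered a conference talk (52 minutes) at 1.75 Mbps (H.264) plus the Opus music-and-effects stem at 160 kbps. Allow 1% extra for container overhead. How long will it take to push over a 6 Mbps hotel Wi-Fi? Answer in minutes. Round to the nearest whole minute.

52 min = 3120 s
Audio: 160 kbps = 0.160 Mbps.
Total bitrate: 1.910 Mbps.
File: 1.910 Mbps × 3120 s = 5959.2 Mb.
With 1% container overhead: ×1.01. → 6018.8 Mb.
At 6 Mbps: 6018.8 / 6 = 1003.1 s ≈ 16.7 minutes.

17 minutes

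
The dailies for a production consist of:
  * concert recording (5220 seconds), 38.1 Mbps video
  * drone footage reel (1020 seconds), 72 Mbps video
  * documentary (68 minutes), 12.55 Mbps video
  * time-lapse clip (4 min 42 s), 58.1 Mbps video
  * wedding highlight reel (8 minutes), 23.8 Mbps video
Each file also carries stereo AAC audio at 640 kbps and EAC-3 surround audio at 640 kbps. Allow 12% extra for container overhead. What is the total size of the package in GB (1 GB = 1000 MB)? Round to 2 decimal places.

Audio total: 640 + 640 = 1280 kbps = 1.280 Mbps.
concert recording: 39.380 Mbps × 5220 s × 1.12 = 230231.2 Mb
drone footage reel: 73.280 Mbps × 1020 s × 1.12 = 83715.1 Mb
documentary: 13.830 Mbps × 4080 s × 1.12 = 63197.6 Mb
time-lapse clip: 59.380 Mbps × 282 s × 1.12 = 18754.6 Mb
wedding highlight reel: 25.080 Mbps × 480 s × 1.12 = 13483.0 Mb
Total: 409381.5 Mb = 51172.7 MB.
= 51.17 GB.

51.17 GB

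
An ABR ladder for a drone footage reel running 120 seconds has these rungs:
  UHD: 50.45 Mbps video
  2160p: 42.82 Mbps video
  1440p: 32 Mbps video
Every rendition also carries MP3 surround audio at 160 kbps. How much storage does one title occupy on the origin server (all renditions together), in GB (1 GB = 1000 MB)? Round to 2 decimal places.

Audio: 160 kbps = 0.160 Mbps.
Sum of rendition bitrates: (50.45+0.160) + (42.82+0.160) + (32+0.160) = 125.750 Mbps.
× 120 s = 15,090 Mb = 1,886 MB = 1.886 GB.

1.89 GB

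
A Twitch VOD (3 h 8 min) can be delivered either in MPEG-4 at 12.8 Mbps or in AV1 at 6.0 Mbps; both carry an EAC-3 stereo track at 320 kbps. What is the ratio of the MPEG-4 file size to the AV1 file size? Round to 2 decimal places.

2.08

3 h 8 min = 188 min = 11280 s
Audio: 320 kbps = 0.320 Mbps.
MPEG-4: 13.120 Mbps × 11280 s = 147993.6 Mb = 17.229 GiB.
AV1: 6.320 Mbps × 11280 s = 71289.6 Mb = 8.299 GiB.
Ratio: 17.229 / 8.299 = 2.076.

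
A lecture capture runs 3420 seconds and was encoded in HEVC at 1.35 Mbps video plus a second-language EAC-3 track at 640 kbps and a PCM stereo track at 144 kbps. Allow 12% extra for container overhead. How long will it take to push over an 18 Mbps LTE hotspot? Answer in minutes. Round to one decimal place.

Audio total: 640 + 144 = 784 kbps = 0.784 Mbps.
Total bitrate: 2.134 Mbps.
File: 2.134 Mbps × 3420 s = 7298.3 Mb.
With 12% container overhead: ×1.12. → 8174.1 Mb.
At 18 Mbps: 8174.1 / 18 = 454.1 s ≈ 7.57 minutes.

7.6 minutes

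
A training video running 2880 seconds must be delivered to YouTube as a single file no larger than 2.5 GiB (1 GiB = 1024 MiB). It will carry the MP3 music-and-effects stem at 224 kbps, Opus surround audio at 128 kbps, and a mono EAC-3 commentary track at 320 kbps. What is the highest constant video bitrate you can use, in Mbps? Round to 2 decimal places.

Budget: 2.5 GiB = 21474.8 Mb.
Total bitrate budget: 21474.8 Mb / 2880 s = 7.457 Mbps.
Audio total: 224 + 128 + 320 = 672 kbps = 0.672 Mbps.
Video: 7.457 − 0.672 = 6.785 Mbps.

6.78 Mbps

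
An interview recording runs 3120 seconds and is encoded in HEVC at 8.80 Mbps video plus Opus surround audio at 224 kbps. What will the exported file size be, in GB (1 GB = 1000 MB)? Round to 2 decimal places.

Audio: 224 kbps = 0.224 Mbps.
Total bitrate: 8.80 + 0.224 = 9.024 Mbps.
Stream data: 9.024 Mbps × 3120 s = 28154.9 Mb.
28,155 Mb ÷ 8 = 3,519 MB → 3.519 GB.

3.52 GB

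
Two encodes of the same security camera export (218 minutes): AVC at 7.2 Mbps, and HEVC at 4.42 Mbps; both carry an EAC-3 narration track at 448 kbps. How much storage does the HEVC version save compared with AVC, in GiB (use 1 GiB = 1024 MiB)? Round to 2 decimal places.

218 min = 13080 s
Audio: 448 kbps = 0.448 Mbps.
AVC: 7.648 Mbps × 13080 s = 100035.8 Mb = 11.646 GiB.
HEVC: 4.868 Mbps × 13080 s = 63673.4 Mb = 7.413 GiB.
Saving: 11.646 − 7.413 = 4.233 GiB.

4.23 GiB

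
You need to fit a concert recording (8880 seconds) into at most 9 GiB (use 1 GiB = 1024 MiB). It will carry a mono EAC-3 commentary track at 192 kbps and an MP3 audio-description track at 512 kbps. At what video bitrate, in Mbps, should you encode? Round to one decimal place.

8.0 Mbps

Budget: 9 GiB = 77309.4 Mb.
Total bitrate budget: 77309.4 Mb / 8880 s = 8.706 Mbps.
Audio total: 192 + 512 = 704 kbps = 0.704 Mbps.
Video: 8.706 − 0.704 = 8.002 Mbps.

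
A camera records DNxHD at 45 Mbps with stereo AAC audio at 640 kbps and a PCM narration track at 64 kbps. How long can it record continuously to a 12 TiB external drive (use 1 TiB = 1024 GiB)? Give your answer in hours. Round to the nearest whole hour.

Audio total: 640 + 64 = 704 kbps = 0.704 Mbps.
Total bitrate: 45 + 0.704 = 45.704 Mbps.
Capacity: 12 TiB = 105,553,116 Mb.
Recording time: 105,553,116 / 45.704 = 2,309,494 s ≈ 642 hours.

642 hours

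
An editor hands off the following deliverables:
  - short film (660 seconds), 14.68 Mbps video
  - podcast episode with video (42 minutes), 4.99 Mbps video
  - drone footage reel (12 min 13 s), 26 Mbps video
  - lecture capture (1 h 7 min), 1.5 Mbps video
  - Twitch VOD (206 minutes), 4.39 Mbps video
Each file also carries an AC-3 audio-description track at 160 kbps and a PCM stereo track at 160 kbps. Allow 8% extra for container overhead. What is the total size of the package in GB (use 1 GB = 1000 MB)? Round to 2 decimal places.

Audio total: 160 + 160 = 320 kbps = 0.320 Mbps.
short film: 15.000 Mbps × 660 s × 1.08 = 10692.0 Mb
podcast episode with video: 5.310 Mbps × 2520 s × 1.08 = 14451.7 Mb
drone footage reel: 26.320 Mbps × 733 s × 1.08 = 20836.0 Mb
lecture capture: 1.820 Mbps × 4020 s × 1.08 = 7901.7 Mb
Twitch VOD: 4.710 Mbps × 12360 s × 1.08 = 62872.8 Mb
Total: 116754.2 Mb = 14594.3 MB.
= 14.59 GB.

14.59 GB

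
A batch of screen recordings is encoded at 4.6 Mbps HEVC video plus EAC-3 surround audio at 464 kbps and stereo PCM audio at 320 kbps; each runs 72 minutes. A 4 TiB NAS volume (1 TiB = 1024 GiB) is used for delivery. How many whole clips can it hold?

72 min = 4320 s
Audio total: 464 + 320 = 784 kbps = 0.784 Mbps.
Total bitrate: 5.384 Mbps.
Per item: 5.384 Mbps × 4320 s = 23,259 Mb = 2,907 MB.
Capacity: 4 TiB = 35,184,372 Mb; 1512.73 items → 1512 complete.

1512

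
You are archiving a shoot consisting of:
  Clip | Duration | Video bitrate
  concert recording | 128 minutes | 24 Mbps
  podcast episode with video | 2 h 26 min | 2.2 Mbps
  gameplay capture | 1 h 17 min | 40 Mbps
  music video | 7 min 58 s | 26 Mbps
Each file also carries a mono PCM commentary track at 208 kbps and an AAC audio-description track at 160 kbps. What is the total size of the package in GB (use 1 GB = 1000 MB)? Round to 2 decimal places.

Audio total: 208 + 160 = 368 kbps = 0.368 Mbps.
concert recording: 24.368 Mbps × 7680 s = 187146.2 Mb
podcast episode with video: 2.568 Mbps × 8760 s = 22495.7 Mb
gameplay capture: 40.368 Mbps × 4620 s = 186500.2 Mb
music video: 26.368 Mbps × 478 s = 12603.9 Mb
Total: 408746.0 Mb = 51093.2 MB.
= 51.09 GB.

51.09 GB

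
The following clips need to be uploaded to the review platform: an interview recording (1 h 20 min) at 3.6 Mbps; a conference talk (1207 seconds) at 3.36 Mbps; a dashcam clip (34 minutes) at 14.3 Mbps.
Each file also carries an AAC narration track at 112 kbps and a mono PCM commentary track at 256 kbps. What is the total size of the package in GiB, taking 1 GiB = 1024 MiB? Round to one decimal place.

Audio total: 112 + 256 = 368 kbps = 0.368 Mbps.
interview recording: 3.968 Mbps × 4800 s = 19046.4 Mb
conference talk: 3.728 Mbps × 1207 s = 4499.7 Mb
dashcam clip: 14.668 Mbps × 2040 s = 29922.7 Mb
Total: 53468.8 Mb = 6683.6 MB.
= 6.225 GiB.

6.2 GiB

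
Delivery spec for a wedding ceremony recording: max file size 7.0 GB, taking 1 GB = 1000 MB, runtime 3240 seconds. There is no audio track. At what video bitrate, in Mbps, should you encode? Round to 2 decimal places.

Budget: 7.0 GB = 56000.0 Mb.
Total bitrate budget: 56000.0 Mb / 3240 s = 17.284 Mbps.

17.28 Mbps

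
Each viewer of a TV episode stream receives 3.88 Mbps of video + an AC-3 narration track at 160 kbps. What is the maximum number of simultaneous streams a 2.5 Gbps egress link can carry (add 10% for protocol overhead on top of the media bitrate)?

562

Audio: 160 kbps = 0.160 Mbps.
Per-viewer media rate: 4.040 Mbps.
On the wire with 10% overhead: 4.444 Mbps.
2.5 Gbps = 2,500 Mbps; 2,500 / 4.444 = 562.56 → 562 viewers.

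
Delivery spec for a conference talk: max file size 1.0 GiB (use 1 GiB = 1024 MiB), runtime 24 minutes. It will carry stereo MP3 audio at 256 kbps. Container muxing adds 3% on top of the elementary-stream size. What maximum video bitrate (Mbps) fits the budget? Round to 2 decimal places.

5.54 Mbps

Budget: 1.0 GiB = 8589.9 Mb.
Stream payload after overhead: 8589.9 / 1.03 = 8339.7 Mb.
24 min = 1440 s
Total bitrate budget: 8339.7 Mb / 1440 s = 5.791 Mbps.
Audio: 256 kbps = 0.256 Mbps.
Video: 5.791 − 0.256 = 5.535 Mbps.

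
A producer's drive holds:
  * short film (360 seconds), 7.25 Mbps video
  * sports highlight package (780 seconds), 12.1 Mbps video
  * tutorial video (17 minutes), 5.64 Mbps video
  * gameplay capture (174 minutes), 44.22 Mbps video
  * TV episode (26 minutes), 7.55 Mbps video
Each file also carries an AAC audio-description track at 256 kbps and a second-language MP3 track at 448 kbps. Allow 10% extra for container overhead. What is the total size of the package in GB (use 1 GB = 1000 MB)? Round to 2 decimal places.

Audio total: 256 + 448 = 704 kbps = 0.704 Mbps.
short film: 7.954 Mbps × 360 s × 1.10 = 3149.8 Mb
sports highlight package: 12.804 Mbps × 780 s × 1.10 = 10985.8 Mb
tutorial video: 6.344 Mbps × 1020 s × 1.10 = 7118.0 Mb
gameplay capture: 44.924 Mbps × 10440 s × 1.10 = 515907.2 Mb
TV episode: 8.254 Mbps × 1560 s × 1.10 = 14163.9 Mb
Total: 551324.7 Mb = 68915.6 MB.
= 68.92 GB.

68.92 GB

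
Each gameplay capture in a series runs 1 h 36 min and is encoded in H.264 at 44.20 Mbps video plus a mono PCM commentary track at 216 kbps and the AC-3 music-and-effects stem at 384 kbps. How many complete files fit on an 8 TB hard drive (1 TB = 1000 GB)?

1 h 36 min = 96 min = 5760 s
Audio total: 216 + 384 = 600 kbps = 0.600 Mbps.
Total bitrate: 44.800 Mbps.
Per item: 44.800 Mbps × 5760 s = 258,048 Mb = 32,256 MB.
Capacity: 8 TB = 64,000,000 Mb; 248.02 items → 248 complete.

248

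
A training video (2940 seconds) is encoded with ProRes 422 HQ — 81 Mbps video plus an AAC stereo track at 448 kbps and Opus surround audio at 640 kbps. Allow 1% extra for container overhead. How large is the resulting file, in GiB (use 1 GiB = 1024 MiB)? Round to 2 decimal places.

Audio total: 448 + 640 = 1088 kbps = 1.088 Mbps.
Total bitrate: 81 + 1.088 = 82.088 Mbps.
Stream data: 82.088 Mbps × 2940 s = 241338.7 Mb.
With 1% container overhead: ×1.01.
243,752 Mb = 30,469,013,400 bytes ÷ 1,073,741,824 = 28.38 GiB.

28.38 GiB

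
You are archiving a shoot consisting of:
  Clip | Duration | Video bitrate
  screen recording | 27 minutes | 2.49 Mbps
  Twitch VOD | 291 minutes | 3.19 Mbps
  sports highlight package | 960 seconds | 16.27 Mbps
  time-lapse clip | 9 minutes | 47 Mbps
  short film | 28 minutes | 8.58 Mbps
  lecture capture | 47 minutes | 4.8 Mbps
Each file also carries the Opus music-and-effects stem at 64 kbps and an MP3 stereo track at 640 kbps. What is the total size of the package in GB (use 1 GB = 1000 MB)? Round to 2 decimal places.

Audio total: 64 + 640 = 704 kbps = 0.704 Mbps.
screen recording: 3.194 Mbps × 1620 s = 5174.3 Mb
Twitch VOD: 3.894 Mbps × 17460 s = 67989.2 Mb
sports highlight package: 16.974 Mbps × 960 s = 16295.0 Mb
time-lapse clip: 47.704 Mbps × 540 s = 25760.2 Mb
short film: 9.284 Mbps × 1680 s = 15597.1 Mb
lecture capture: 5.504 Mbps × 2820 s = 15521.3 Mb
Total: 146337.1 Mb = 18292.1 MB.
= 18.29 GB.

18.29 GB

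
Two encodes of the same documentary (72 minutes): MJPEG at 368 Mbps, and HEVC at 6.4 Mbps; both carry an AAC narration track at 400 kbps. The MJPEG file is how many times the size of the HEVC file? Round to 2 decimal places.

54.18

72 min = 4320 s
Audio: 400 kbps = 0.400 Mbps.
MJPEG: 368.400 Mbps × 4320 s = 1591488.0 Mb = 198.936 GB.
HEVC: 6.800 Mbps × 4320 s = 29376.0 Mb = 3.672 GB.
Ratio: 198.936 / 3.672 = 54.176.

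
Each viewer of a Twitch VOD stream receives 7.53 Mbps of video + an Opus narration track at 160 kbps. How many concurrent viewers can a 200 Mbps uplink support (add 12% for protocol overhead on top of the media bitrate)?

Audio: 160 kbps = 0.160 Mbps.
Per-viewer media rate: 7.690 Mbps.
On the wire with 12% overhead: 8.613 Mbps.
200 Mbps = 200.0 Mbps; 200.0 / 8.613 = 23.22 → 23 viewers.

23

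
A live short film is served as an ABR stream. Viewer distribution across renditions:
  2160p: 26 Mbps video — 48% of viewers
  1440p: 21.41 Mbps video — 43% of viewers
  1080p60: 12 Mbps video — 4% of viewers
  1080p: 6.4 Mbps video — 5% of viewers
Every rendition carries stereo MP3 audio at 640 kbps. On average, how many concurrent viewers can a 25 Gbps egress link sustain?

Audio: 640 kbps = 0.640 Mbps.
Average per-viewer bitrate: 0.48×26.640 + 0.43×22.050 + 0.04×12.640 + 0.05×7.040 = 23.126 Mbps.
25 Gbps = 25,000 Mbps; 25,000 / 23.126 = 1081.02 → 1081.

1081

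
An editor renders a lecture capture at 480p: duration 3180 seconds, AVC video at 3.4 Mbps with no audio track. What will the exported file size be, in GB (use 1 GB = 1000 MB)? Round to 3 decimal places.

1.352 GB

Total bitrate: 3.4 Mbps.
Stream data: 3.400 Mbps × 3180 s = 10812.0 Mb.
10,812 Mb ÷ 8 = 1,352 MB → 1.351 GB.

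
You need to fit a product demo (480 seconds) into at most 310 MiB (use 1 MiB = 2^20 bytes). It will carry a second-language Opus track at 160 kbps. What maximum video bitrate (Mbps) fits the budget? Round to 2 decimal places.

5.26 Mbps

Budget: 310 MiB = 2600.5 Mb.
Total bitrate budget: 2600.5 Mb / 480 s = 5.418 Mbps.
Audio: 160 kbps = 0.160 Mbps.
Video: 5.418 − 0.160 = 5.258 Mbps.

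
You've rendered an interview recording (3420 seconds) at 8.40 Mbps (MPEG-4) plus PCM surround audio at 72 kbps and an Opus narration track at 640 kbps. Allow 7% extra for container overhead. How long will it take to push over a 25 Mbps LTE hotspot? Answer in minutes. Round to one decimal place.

22.2 minutes

Audio total: 72 + 640 = 712 kbps = 0.712 Mbps.
Total bitrate: 9.112 Mbps.
File: 9.112 Mbps × 3420 s = 31163.0 Mb.
With 7% container overhead: ×1.07. → 33344.5 Mb.
At 25 Mbps: 33344.5 / 25 = 1333.8 s ≈ 22.2 minutes.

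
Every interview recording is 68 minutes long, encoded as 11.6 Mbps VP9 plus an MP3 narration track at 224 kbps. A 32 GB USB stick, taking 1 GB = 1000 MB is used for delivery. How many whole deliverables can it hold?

5

68 min = 4080 s
Audio: 224 kbps = 0.224 Mbps.
Total bitrate: 11.824 Mbps.
Per item: 11.824 Mbps × 4080 s = 48,242 Mb = 6,030 MB.
Capacity: 32 GB = 256,000 Mb; 5.31 items → 5 complete.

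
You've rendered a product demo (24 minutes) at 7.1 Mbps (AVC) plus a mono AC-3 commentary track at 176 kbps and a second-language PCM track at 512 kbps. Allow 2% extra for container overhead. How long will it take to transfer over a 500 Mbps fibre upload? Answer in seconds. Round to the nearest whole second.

24 min = 1440 s
Audio total: 176 + 512 = 688 kbps = 0.688 Mbps.
Total bitrate: 7.788 Mbps.
File: 7.788 Mbps × 1440 s = 11214.7 Mb.
With 2% container overhead: ×1.02. → 11439.0 Mb.
At 500 Mbps: 11439.0 / 500 = 22.9 s ≈ 22.9 seconds.

23 seconds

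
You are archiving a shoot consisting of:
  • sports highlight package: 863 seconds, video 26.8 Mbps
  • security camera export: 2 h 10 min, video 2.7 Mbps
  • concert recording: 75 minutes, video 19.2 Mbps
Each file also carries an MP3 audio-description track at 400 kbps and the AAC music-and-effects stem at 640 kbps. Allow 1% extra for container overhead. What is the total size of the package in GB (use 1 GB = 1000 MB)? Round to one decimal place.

18.2 GB

Audio total: 400 + 640 = 1040 kbps = 1.040 Mbps.
sports highlight package: 27.840 Mbps × 863 s × 1.01 = 24266.2 Mb
security camera export: 3.740 Mbps × 7800 s × 1.01 = 29463.7 Mb
concert recording: 20.240 Mbps × 4500 s × 1.01 = 91990.8 Mb
Total: 145720.7 Mb = 18215.1 MB.
= 18.22 GB.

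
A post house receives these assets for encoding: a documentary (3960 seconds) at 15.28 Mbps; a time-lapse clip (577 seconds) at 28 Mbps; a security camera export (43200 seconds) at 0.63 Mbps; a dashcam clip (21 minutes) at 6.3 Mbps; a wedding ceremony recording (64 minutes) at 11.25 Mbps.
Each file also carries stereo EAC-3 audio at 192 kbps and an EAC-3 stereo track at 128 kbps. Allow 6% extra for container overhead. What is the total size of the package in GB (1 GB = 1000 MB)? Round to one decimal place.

22.8 GB

Audio total: 192 + 128 = 320 kbps = 0.320 Mbps.
documentary: 15.600 Mbps × 3960 s × 1.06 = 65482.6 Mb
time-lapse clip: 28.320 Mbps × 577 s × 1.06 = 17321.1 Mb
security camera export: 0.950 Mbps × 43200 s × 1.06 = 43502.4 Mb
dashcam clip: 6.620 Mbps × 1260 s × 1.06 = 8841.7 Mb
wedding ceremony recording: 11.570 Mbps × 3840 s × 1.06 = 47094.5 Mb
Total: 182242.2 Mb = 22780.3 MB.
= 22.78 GB.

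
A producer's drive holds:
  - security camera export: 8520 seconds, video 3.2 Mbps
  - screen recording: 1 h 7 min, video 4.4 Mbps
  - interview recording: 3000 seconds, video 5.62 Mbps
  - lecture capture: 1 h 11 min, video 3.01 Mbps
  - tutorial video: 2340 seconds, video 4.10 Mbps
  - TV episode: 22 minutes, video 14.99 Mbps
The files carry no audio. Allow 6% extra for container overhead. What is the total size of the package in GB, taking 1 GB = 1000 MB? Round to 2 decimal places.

13.78 GB

security camera export: 3.200 Mbps × 8520 s × 1.06 = 28899.8 Mb
screen recording: 4.400 Mbps × 4020 s × 1.06 = 18749.3 Mb
interview recording: 5.620 Mbps × 3000 s × 1.06 = 17871.6 Mb
lecture capture: 3.010 Mbps × 4260 s × 1.06 = 13592.0 Mb
tutorial video: 4.100 Mbps × 2340 s × 1.06 = 10169.6 Mb
TV episode: 14.990 Mbps × 1320 s × 1.06 = 20974.0 Mb
Total: 110256.3 Mb = 13782.0 MB.
= 13.78 GB.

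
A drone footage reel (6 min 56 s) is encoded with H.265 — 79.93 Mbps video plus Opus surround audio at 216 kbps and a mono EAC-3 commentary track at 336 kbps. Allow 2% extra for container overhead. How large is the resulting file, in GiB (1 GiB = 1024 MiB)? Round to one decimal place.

4.0 GiB

6 min 56 s = 416 s
Audio total: 216 + 336 = 552 kbps = 0.552 Mbps.
Total bitrate: 79.93 + 0.552 = 80.482 Mbps.
Stream data: 80.482 Mbps × 416 s = 33480.5 Mb.
With 2% container overhead: ×1.02.
34,150 Mb = 4,268,765,280 bytes ÷ 1,073,741,824 = 3.976 GiB.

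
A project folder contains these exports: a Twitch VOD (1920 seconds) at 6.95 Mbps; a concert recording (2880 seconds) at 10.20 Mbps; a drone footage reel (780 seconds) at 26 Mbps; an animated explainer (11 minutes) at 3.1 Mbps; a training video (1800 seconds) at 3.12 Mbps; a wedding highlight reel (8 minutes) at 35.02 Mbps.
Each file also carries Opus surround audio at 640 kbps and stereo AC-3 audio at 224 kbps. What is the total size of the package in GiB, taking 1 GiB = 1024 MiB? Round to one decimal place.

Audio total: 640 + 224 = 864 kbps = 0.864 Mbps.
Twitch VOD: 7.814 Mbps × 1920 s = 15002.9 Mb
concert recording: 11.064 Mbps × 2880 s = 31864.3 Mb
drone footage reel: 26.864 Mbps × 780 s = 20953.9 Mb
animated explainer: 3.964 Mbps × 660 s = 2616.2 Mb
training video: 3.984 Mbps × 1800 s = 7171.2 Mb
wedding highlight reel: 35.884 Mbps × 480 s = 17224.3 Mb
Total: 94832.9 Mb = 11854.1 MB.
= 11.04 GiB.

11.0 GiB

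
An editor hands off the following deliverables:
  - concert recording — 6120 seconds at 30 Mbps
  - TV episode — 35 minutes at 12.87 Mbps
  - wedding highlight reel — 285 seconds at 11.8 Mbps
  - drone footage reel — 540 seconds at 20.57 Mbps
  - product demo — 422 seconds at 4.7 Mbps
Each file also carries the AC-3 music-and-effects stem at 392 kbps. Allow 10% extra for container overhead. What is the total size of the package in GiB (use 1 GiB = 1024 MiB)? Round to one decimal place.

Audio: 392 kbps = 0.392 Mbps.
concert recording: 30.392 Mbps × 6120 s × 1.10 = 204598.9 Mb
TV episode: 13.262 Mbps × 2100 s × 1.10 = 30635.2 Mb
wedding highlight reel: 12.192 Mbps × 285 s × 1.10 = 3822.2 Mb
drone footage reel: 20.962 Mbps × 540 s × 1.10 = 12451.4 Mb
product demo: 5.092 Mbps × 422 s × 1.10 = 2363.7 Mb
Total: 253871.5 Mb = 31733.9 MB.
= 29.55 GiB.

29.6 GiB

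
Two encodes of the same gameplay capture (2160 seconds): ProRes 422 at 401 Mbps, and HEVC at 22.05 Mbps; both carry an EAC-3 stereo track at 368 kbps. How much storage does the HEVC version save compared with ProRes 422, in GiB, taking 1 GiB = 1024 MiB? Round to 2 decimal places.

95.29 GiB

Audio: 368 kbps = 0.368 Mbps.
ProRes 422: 401.368 Mbps × 2160 s = 866954.9 Mb = 100.927 GiB.
HEVC: 22.418 Mbps × 2160 s = 48422.9 Mb = 5.637 GiB.
Saving: 100.927 − 5.637 = 95.290 GiB.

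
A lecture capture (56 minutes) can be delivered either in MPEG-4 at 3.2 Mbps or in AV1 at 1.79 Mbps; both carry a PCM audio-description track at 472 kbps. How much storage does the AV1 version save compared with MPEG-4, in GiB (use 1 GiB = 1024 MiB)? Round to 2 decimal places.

56 min = 3360 s
Audio: 472 kbps = 0.472 Mbps.
MPEG-4: 3.672 Mbps × 3360 s = 12337.9 Mb = 1.436 GiB.
AV1: 2.262 Mbps × 3360 s = 7600.3 Mb = 0.885 GiB.
Saving: 1.436 − 0.885 = 0.552 GiB.

0.55 GiB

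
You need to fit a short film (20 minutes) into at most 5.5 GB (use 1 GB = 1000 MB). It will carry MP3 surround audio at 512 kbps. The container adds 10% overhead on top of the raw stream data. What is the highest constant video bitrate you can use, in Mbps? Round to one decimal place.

Budget: 5.5 GB = 44000.0 Mb.
Stream payload after overhead: 44000.0 / 1.10 = 40000.0 Mb.
20 min = 1200 s
Total bitrate budget: 40000.0 Mb / 1200 s = 33.333 Mbps.
Audio: 512 kbps = 0.512 Mbps.
Video: 33.333 − 0.512 = 32.821 Mbps.

32.8 Mbps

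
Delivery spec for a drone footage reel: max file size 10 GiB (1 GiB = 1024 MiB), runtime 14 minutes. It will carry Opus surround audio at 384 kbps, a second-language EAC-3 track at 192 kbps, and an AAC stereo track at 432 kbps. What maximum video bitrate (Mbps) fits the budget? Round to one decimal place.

101.3 Mbps

Budget: 10 GiB = 85899.3 Mb.
14 min = 840 s
Total bitrate budget: 85899.3 Mb / 840 s = 102.261 Mbps.
Audio total: 384 + 192 + 432 = 1008 kbps = 1.008 Mbps.
Video: 102.261 − 1.008 = 101.253 Mbps.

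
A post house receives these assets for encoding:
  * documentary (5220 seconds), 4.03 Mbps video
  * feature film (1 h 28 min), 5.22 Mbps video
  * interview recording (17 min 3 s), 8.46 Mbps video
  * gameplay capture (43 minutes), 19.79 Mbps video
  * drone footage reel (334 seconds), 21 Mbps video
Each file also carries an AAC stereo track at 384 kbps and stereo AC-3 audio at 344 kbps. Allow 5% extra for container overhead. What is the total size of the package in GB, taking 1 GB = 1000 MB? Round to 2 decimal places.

Audio total: 384 + 344 = 728 kbps = 0.728 Mbps.
documentary: 4.758 Mbps × 5220 s × 1.05 = 26078.6 Mb
feature film: 5.948 Mbps × 5280 s × 1.05 = 32975.7 Mb
interview recording: 9.188 Mbps × 1023 s × 1.05 = 9869.3 Mb
gameplay capture: 20.518 Mbps × 2580 s × 1.05 = 55583.3 Mb
drone footage reel: 21.728 Mbps × 334 s × 1.05 = 7620.0 Mb
Total: 132126.9 Mb = 16515.9 MB.
= 16.52 GB.

16.52 GB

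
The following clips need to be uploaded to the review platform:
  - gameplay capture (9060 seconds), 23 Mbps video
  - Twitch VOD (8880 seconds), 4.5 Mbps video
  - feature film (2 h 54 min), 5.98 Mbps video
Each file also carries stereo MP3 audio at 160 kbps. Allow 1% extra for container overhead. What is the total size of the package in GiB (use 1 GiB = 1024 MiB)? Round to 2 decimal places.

37.07 GiB

Audio: 160 kbps = 0.160 Mbps.
gameplay capture: 23.160 Mbps × 9060 s × 1.01 = 211927.9 Mb
Twitch VOD: 4.660 Mbps × 8880 s × 1.01 = 41794.6 Mb
feature film: 6.140 Mbps × 10440 s × 1.01 = 64742.6 Mb
Total: 318465.1 Mb = 39808.1 MB.
= 37.07 GiB.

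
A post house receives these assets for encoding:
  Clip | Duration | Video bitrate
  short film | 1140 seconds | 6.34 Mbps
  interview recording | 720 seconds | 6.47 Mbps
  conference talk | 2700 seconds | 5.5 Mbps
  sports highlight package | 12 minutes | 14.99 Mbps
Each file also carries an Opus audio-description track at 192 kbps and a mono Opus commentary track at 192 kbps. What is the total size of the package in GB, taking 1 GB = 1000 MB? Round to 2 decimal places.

Audio total: 192 + 192 = 384 kbps = 0.384 Mbps.
short film: 6.724 Mbps × 1140 s = 7665.4 Mb
interview recording: 6.854 Mbps × 720 s = 4934.9 Mb
conference talk: 5.884 Mbps × 2700 s = 15886.8 Mb
sports highlight package: 15.374 Mbps × 720 s = 11069.3 Mb
Total: 39556.3 Mb = 4944.5 MB.
= 4.945 GB.

4.94 GB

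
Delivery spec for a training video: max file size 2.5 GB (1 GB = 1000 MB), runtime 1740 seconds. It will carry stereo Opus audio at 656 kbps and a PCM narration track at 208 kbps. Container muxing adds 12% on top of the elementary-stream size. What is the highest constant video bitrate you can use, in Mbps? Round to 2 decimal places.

9.40 Mbps

Budget: 2.5 GB = 20000.0 Mb.
Stream payload after overhead: 20000.0 / 1.12 = 17857.1 Mb.
Total bitrate budget: 17857.1 Mb / 1740 s = 10.263 Mbps.
Audio total: 656 + 208 = 864 kbps = 0.864 Mbps.
Video: 10.263 − 0.864 = 9.399 Mbps.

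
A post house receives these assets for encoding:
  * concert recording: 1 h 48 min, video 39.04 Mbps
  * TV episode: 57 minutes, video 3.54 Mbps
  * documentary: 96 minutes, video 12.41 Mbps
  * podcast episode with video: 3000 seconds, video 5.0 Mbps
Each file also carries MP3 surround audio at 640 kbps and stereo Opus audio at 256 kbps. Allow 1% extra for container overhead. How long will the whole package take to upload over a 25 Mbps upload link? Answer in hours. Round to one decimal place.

4.1 hours

Audio total: 640 + 256 = 896 kbps = 0.896 Mbps.
concert recording: 39.936 Mbps × 6480 s × 1.01 = 261373.1 Mb
TV episode: 4.436 Mbps × 3420 s × 1.01 = 15322.8 Mb
documentary: 13.306 Mbps × 5760 s × 1.01 = 77409.0 Mb
podcast episode with video: 5.896 Mbps × 3000 s × 1.01 = 17864.9 Mb
Total: 371969.8 Mb = 46496.2 MB.
At 25 Mbps: 371969.8 / 25 = 14879 s ≈ 4.13 hours.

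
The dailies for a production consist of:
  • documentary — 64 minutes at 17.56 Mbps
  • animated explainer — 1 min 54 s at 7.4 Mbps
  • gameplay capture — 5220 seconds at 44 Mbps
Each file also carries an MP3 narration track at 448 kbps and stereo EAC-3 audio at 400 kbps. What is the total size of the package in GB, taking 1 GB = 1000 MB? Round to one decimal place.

38.2 GB

Audio total: 448 + 400 = 848 kbps = 0.848 Mbps.
documentary: 18.408 Mbps × 3840 s = 70686.7 Mb
animated explainer: 8.248 Mbps × 114 s = 940.3 Mb
gameplay capture: 44.848 Mbps × 5220 s = 234106.6 Mb
Total: 305733.6 Mb = 38216.7 MB.
= 38.22 GB.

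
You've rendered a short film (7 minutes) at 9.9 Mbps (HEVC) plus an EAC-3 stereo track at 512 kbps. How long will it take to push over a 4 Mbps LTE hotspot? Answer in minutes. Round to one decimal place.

18.2 minutes

7 min = 420 s
Audio: 512 kbps = 0.512 Mbps.
Total bitrate: 10.412 Mbps.
File: 10.412 Mbps × 420 s = 4373.0 Mb.
At 4 Mbps: 4373.0 / 4 = 1093.3 s ≈ 18.2 minutes.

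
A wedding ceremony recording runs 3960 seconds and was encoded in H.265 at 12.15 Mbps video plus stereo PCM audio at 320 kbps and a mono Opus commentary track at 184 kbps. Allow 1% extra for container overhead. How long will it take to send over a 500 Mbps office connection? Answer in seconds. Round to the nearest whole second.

101 seconds

Audio total: 320 + 184 = 504 kbps = 0.504 Mbps.
Total bitrate: 12.654 Mbps.
File: 12.654 Mbps × 3960 s = 50109.8 Mb.
With 1% container overhead: ×1.01. → 50610.9 Mb.
At 500 Mbps: 50610.9 / 500 = 101.2 s ≈ 101 seconds.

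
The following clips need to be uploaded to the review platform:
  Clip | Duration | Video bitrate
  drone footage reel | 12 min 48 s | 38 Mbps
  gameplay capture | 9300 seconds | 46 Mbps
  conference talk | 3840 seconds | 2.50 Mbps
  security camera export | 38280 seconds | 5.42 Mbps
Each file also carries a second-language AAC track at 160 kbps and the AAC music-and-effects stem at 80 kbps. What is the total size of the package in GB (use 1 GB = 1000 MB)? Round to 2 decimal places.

85.82 GB

Audio total: 160 + 80 = 240 kbps = 0.240 Mbps.
drone footage reel: 38.240 Mbps × 768 s = 29368.3 Mb
gameplay capture: 46.240 Mbps × 9300 s = 430032.0 Mb
conference talk: 2.740 Mbps × 3840 s = 10521.6 Mb
security camera export: 5.660 Mbps × 38280 s = 216664.8 Mb
Total: 686586.7 Mb = 85823.3 MB.
= 85.82 GB.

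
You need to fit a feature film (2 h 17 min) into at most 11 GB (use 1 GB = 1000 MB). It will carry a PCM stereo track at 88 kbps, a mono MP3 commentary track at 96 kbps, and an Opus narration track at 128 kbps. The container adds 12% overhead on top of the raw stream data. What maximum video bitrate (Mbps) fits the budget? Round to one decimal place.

9.2 Mbps

Budget: 11 GB = 88000.0 Mb.
Stream payload after overhead: 88000.0 / 1.12 = 78571.4 Mb.
2 h 17 min = 137 min = 8220 s
Total bitrate budget: 78571.4 Mb / 8220 s = 9.559 Mbps.
Audio total: 88 + 96 + 128 = 312 kbps = 0.312 Mbps.
Video: 9.559 − 0.312 = 9.247 Mbps.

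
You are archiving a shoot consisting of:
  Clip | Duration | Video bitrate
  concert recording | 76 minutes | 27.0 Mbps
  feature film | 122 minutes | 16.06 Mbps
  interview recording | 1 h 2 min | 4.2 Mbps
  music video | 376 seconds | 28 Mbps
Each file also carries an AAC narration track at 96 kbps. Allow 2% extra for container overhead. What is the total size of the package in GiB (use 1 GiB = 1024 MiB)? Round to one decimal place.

31.9 GiB

Audio: 96 kbps = 0.096 Mbps.
concert recording: 27.096 Mbps × 4560 s × 1.02 = 126028.9 Mb
feature film: 16.156 Mbps × 7320 s × 1.02 = 120627.2 Mb
interview recording: 4.296 Mbps × 3720 s × 1.02 = 16300.7 Mb
music video: 28.096 Mbps × 376 s × 1.02 = 10775.4 Mb
Total: 273732.2 Mb = 34216.5 MB.
= 31.87 GiB.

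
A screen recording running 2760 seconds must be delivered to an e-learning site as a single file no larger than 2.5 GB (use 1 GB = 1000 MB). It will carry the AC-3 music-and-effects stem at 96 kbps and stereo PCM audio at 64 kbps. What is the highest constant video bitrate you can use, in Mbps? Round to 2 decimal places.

Budget: 2.5 GB = 20000.0 Mb.
Total bitrate budget: 20000.0 Mb / 2760 s = 7.246 Mbps.
Audio total: 96 + 64 = 160 kbps = 0.160 Mbps.
Video: 7.246 − 0.160 = 7.086 Mbps.

7.09 Mbps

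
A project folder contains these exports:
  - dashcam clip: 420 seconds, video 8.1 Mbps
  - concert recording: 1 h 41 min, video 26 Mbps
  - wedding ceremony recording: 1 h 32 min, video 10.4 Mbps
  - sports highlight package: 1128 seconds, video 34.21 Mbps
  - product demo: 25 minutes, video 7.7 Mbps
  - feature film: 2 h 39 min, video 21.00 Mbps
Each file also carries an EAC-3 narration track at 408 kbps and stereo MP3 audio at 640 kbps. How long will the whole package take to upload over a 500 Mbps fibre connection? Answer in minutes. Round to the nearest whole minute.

16 minutes

Audio total: 408 + 640 = 1048 kbps = 1.048 Mbps.
dashcam clip: 9.148 Mbps × 420 s = 3842.2 Mb
concert recording: 27.048 Mbps × 6060 s = 163910.9 Mb
wedding ceremony recording: 11.448 Mbps × 5520 s = 63193.0 Mb
sports highlight package: 35.258 Mbps × 1128 s = 39771.0 Mb
product demo: 8.748 Mbps × 1500 s = 13122.0 Mb
feature film: 22.048 Mbps × 9540 s = 210337.9 Mb
Total: 494176.9 Mb = 61772.1 MB.
At 500 Mbps: 494176.9 / 500 = 988 s ≈ 16.5 minutes.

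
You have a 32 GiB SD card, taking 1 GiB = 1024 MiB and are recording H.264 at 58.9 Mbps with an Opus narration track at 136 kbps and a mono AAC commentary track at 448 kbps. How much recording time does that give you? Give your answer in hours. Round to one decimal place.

Audio total: 136 + 448 = 584 kbps = 0.584 Mbps.
Total bitrate: 58.9 + 0.584 = 59.484 Mbps.
Capacity: 32 GiB = 274,878 Mb.
Recording time: 274,878 / 59.484 = 4,621 s ≈ 1.28 hours.

1.3 hours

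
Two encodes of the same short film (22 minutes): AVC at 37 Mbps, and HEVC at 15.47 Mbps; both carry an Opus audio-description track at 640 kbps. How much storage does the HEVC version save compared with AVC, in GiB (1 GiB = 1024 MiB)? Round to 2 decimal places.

22 min = 1320 s
Audio: 640 kbps = 0.640 Mbps.
AVC: 37.640 Mbps × 1320 s = 49684.8 Mb = 5.784 GiB.
HEVC: 16.110 Mbps × 1320 s = 21265.2 Mb = 2.476 GiB.
Saving: 5.784 − 2.476 = 3.308 GiB.

3.31 GiB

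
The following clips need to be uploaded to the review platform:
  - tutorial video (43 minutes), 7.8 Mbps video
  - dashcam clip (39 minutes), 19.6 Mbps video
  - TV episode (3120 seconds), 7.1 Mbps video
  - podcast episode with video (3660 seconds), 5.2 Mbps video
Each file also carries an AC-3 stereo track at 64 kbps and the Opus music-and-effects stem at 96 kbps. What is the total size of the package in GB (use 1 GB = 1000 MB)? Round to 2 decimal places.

Audio total: 64 + 96 = 160 kbps = 0.160 Mbps.
tutorial video: 7.960 Mbps × 2580 s = 20536.8 Mb
dashcam clip: 19.760 Mbps × 2340 s = 46238.4 Mb
TV episode: 7.260 Mbps × 3120 s = 22651.2 Mb
podcast episode with video: 5.360 Mbps × 3660 s = 19617.6 Mb
Total: 109044.0 Mb = 13630.5 MB.
= 13.63 GB.

13.63 GB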